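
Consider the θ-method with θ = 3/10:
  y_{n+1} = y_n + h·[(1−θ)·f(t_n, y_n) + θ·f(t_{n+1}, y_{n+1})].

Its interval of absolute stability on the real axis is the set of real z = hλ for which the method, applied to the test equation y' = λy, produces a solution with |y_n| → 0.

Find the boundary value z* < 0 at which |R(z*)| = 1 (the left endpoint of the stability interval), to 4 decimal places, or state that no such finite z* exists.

Set f=λy, z=hλ:
  y_{n+1} = y_n + z·[7/10·y_n + 3/10·y_{n+1}] ⇒ (1 − 3/10z)y_{n+1} = (1 + 7/10z)y_n
  R(z) = (1 + 7/10z)/(1 − 3/10z).

Solve |R(x)|<1 on ℝ⁻.
x=-0.49: |R|=0.5728
R=−1: 1+7/10x = −1+3/10x ⇒ -2/5x=2 ⇒ x=2/(-2/5)=-5.0000
Confirm numerically:
  x=-4.700: |R|=0.95021 <1
  x=-4.487: |R|=0.91254 <1
  x=-2.940: |R|=0.56217 <1
  x=-2.505: |R|=0.43020 <1
  x=-5.358: |R|=1.05492 >1
  x=-5.084: |R|=1.01331 >1
  x=-5.053: |R|=1.00843 >1
Interval (-5.0000, 0).

left endpoint -5.0000.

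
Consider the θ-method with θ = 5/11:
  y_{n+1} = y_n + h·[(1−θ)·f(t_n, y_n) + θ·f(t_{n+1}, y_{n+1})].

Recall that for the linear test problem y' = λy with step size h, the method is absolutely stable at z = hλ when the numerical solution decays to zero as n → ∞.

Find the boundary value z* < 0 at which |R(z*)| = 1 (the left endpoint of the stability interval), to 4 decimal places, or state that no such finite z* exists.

Test eqn y'=λy, z=hλ:
  y_{n+1} = y_n + z·[6/11·y_n + 5/11·y_{n+1}] ⇒ (1 − 5/11z)y_{n+1} = (1 + 6/11z)y_n
  so R(z) = (1 + 6/11z)/(1 − 5/11z).

Find x<0 with |R(x)|<1.
x=-1.41: |R|=0.1407
R=−1: 1+6/11x = −1+5/11x ⇒ -1/11x=2 ⇒ x=2/(-1/11)=-22.0000
Confirm numerically:
  x=-14.850: |R|=0.91613 <1
  x=-11.335: |R|=0.84241 <1
  x=-9.098: |R|=0.77161 <1
  x=-22.480: |R|=1.00389 >1
  x=-22.252: |R|=1.00206 >1
Stable set (-22.0000, 0).

z* = -22.0000.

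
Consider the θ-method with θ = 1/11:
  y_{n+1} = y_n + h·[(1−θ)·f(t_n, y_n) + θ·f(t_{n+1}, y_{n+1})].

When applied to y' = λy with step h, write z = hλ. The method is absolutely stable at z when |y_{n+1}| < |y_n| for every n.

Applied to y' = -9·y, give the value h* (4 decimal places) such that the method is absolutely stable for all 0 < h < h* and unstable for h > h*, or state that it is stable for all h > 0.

Test eqn y'=λy, z=hλ:
  y_{n+1} = y_n + z·[10/11·y_n + 1/11·y_{n+1}] ⇒ (1 − 1/11z)y_{n+1} = (1 + 10/11z)y_n
  R(z) = (1 + 10/11z)/(1 − 1/11z).

Find x<0 with |R(x)|<1.
x=-0.86: |R|=0.2024
R=−1: 1+10/11x = −1+1/11x ⇒ -9/11x=2 ⇒ x=2/(-9/11)=-2.4444
Confirm numerically:
  x=-2.105: |R|=0.76688 <1
  x=-1.821: |R|=0.56236 <1
  x=-1.627: |R|=0.41736 <1
  x=-2.954: |R|=1.32865 >1
  x=-2.720: |R|=1.18076 >1
Stable set (-2.4444, 0).

(-2.4444,0); λ=-9 ⇒ h* = (22/9)/9 = 0.2716.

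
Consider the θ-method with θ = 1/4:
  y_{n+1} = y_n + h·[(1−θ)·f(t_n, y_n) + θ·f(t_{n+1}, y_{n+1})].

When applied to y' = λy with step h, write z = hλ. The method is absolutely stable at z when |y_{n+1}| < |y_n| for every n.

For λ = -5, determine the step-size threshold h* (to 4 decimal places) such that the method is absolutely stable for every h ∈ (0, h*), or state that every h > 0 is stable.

Test eqn y'=λy, z=hλ:
  y_{n+1} = y_n + z·[3/4·y_n + 1/4·y_{n+1}] ⇒ (1 − 1/4z)y_{n+1} = (1 + 3/4z)y_n
  R(z) = (1 + 3/4z)/(1 − 1/4z).

Boundary: |R(x)|=1, x<0.
x=-1.76: |R|=0.2222
R=−1: 1+3/4x = −1+1/4x ⇒ -1/2x=2 ⇒ x=2/(-1/2)=-4.0000
Confirm numerically:
  x=-3.177: |R|=0.77066 <1
  x=-3.060: |R|=0.73371 <1
  x=-2.053: |R|=0.35668 <1
  x=-4.362: |R|=1.08658 >1
  x=-4.131: |R|=1.03222 >1
Stable set (-4.0000, 0).

(-4.0000,0); λ=-5 ⇒ h* = (4)/5 = 0.8000.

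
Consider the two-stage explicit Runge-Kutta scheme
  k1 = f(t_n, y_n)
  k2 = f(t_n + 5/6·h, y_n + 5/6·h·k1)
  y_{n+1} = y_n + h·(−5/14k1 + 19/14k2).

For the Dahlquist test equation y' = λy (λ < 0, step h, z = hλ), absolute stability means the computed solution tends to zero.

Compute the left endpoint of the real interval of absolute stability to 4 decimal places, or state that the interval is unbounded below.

On y'=λy, z=hλ:
  k1=λy_n ⇒ h·k1=z·y_n;  k2=λ(1+5/6z)y_n ⇒ h·k2=z(1+5/6z)y_n
  y_{n+1}/y_n = 1 − 5/14z + 19/14z(1+5/6z) = 1 + z + 95/84z²
  Hence R(z) = 1 + z + 95/84z².

Boundary: |R(x)|=1, x<0.
x=-1.17: |R|=1.3782
R=1: x+95/84x²=0 ⇒ x=−84/95=-0.8842; min R=1−1/(4·95/84)=0.7789>−1
Confirm numerically:
  x=-0.825: |R|=0.94475 <1
  x=-0.481: |R|=0.78066 <1
  x=-0.405: |R|=0.78050 <1
  x=-1.292: |R|=1.59586 >1
  x=-1.203: |R|=1.43372 >1
  x=-1.093: |R|=1.25809 >1
So |R|<1 on (-0.8842, 0).

left endpoint -0.8842.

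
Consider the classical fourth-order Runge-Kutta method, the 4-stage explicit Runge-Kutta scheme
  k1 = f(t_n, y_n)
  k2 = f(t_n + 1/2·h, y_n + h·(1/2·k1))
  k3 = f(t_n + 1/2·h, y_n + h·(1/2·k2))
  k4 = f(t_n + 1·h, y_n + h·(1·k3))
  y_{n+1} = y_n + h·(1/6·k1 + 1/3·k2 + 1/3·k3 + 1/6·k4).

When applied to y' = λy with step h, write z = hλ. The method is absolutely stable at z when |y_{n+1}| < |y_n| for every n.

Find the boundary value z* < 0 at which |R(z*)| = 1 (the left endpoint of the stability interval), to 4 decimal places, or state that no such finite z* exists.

Set f=λy, z=hλ:
  order 4, 4-stage ⇒ R(z)=1+z+z^2/2+z^3/6+z^4/24
  (e.g. R(-1.21)=0.31611, |R|=0.31611)

Boundary: |R(x)|=1, x<0.
x=-1.21: |R|=0.3161
|R(-1.99)|=0.3300 |R(-1.27)|=0.3034 |R(-1.08)|=0.3499
Bisect:
  x_lo=-3.3834 |R|=2.3451  x_hi=-0.2080 |R|=0.8122
  mid=-1.79570 |R|=0.28475 →hi
  mid=-2.58953 |R|=0.74280 →hi
  mid=-2.98645 |R|=1.34813 →lo
  mid=-2.78799 |R|=1.00408 →lo
  mid=-2.68876 |R|=0.86395 →hi
  mid=-2.73838 |R|=0.93154 →hi
  mid=-2.76319 |R|=0.96718 →hi
  mid=-2.77559 |R|=0.98547 →hi
  ...
  [-2.78547,-2.78528] ⇒ x*=-2.7853
Stable set (-2.7853, 0).

z* = -2.7853.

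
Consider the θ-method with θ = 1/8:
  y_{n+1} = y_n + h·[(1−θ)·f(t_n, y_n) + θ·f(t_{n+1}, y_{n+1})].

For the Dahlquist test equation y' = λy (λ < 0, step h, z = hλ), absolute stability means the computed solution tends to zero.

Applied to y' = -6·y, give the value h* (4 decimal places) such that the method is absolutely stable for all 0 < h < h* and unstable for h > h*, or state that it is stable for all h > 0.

With y'=λy (z=hλ):
  y_{n+1} = y_n + z·[7/8·y_n + 1/8·y_{n+1}] ⇒ (1 − 1/8z)y_{n+1} = (1 + 7/8z)y_n
  so R(z) = (1 + 7/8z)/(1 − 1/8z).

Need |R(x)|<1, x<0.
x=-1.17: |R|=0.0207
R=−1: 1+7/8x = −1+1/8x ⇒ -3/4x=2 ⇒ x=2/(-3/4)=-2.6667
Confirm numerically:
  x=-2.181: |R|=0.71378 <1
  x=-1.962: |R|=0.57559 <1
  x=-1.826: |R|=0.48667 <1
  x=-1.261: |R|=0.08930 <1
  x=-2.857: |R|=1.10519 >1
  x=-2.836: |R|=1.09376 >1
  x=-2.815: |R|=1.08229 >1
So |R|<1 on (-2.6667, 0).

(-2.6667,0); λ=-6 ⇒ h* = (8/3)/6 = 0.4444.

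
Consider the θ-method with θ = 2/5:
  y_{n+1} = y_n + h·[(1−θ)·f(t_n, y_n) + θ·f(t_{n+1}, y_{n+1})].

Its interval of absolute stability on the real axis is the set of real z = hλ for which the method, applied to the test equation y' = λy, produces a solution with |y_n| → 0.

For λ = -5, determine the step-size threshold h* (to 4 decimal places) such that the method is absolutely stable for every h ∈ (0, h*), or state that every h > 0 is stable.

With y'=λy (z=hλ):
  y_{n+1} = y_n + z·[3/5·y_n + 2/5·y_{n+1}] ⇒ (1 − 2/5z)y_{n+1} = (1 + 3/5z)y_n
  R(z) = (1 + 3/5z)/(1 − 2/5z).

Need |R(x)|<1, x<0.
x=-0.9: |R|=0.3382
R=−1: 1+3/5x = −1+2/5x ⇒ -1/5x=2 ⇒ x=2/(-1/5)=-10.0000
Confirm numerically:
  x=-8.909: |R|=0.95219 <1
  x=-8.559: |R|=0.93485 <1
  x=-7.007: |R|=0.84259 <1
  x=-4.325: |R|=0.58425 <1
  x=-10.572: |R|=1.02188 >1
  x=-10.074: |R|=1.00294 >1
Interval (-10.0000, 0).

(-10.0000,0); λ=-5 ⇒ h* = (10)/5 = 2.0000.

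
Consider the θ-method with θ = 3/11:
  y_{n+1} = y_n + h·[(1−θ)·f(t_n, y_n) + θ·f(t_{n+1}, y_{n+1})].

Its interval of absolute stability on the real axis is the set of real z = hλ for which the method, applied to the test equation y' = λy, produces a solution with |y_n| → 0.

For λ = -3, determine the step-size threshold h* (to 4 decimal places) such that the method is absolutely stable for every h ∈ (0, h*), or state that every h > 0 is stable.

(-4.4000,0); λ=-3 ⇒ h* = (22/5)/3 = 1.4667.

With y'=λy (z=hλ):
  y_{n+1} = y_n + z·[8/11·y_n + 3/11·y_{n+1}] ⇒ (1 − 3/11z)y_{n+1} = (1 + 8/11z)y_n
  R(z) = (1 + 8/11z)/(1 − 3/11z).

Solve |R(x)|<1 on ℝ⁻.
x=-0.44: |R|=0.6071
R=−1: 1+8/11x = −1+3/11x ⇒ -5/11x=2 ⇒ x=2/(-5/11)=-4.4000
Confirm numerically:
  x=-3.931: |R|=0.89712 <1
  x=-3.495: |R|=0.78939 <1
  x=-2.246: |R|=0.39283 <1
  x=-4.798: |R|=1.07836 >1
  x=-4.472: |R|=1.01474 >1
Interval (-4.4000, 0).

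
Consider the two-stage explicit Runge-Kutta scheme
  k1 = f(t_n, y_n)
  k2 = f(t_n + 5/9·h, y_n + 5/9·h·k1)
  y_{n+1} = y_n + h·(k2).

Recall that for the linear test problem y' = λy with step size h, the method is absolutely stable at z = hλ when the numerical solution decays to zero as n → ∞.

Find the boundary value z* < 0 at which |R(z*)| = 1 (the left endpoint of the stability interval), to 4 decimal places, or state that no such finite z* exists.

left endpoint -1.8000.

Set f=λy, z=hλ:
  k1=λy_n ⇒ h·k1=z·y_n;  k2=λ(1+5/9z)y_n ⇒ h·k2=z(1+5/9z)y_n
  y_{n+1}/y_n = 1 + z(1+5/9z) = 1 + z + 5/9z²
  Hence R(z) = 1 + z + 5/9z².

Find x<0 with |R(x)|<1.
x=-0.79: |R|=0.5567
R=1: x+5/9x²=0 ⇒ x=−9/5=-1.8000; min R=1−1/(4·5/9)=0.5500>−1
Confirm numerically:
  x=-1.600: |R|=0.82222 <1
  x=-1.299: |R|=0.63845 <1
  x=-1.116: |R|=0.57592 <1
  x=-0.861: |R|=0.55085 <1
  x=-2.379: |R|=1.76525 >1
  x=-2.008: |R|=1.23204 >1
  x=-1.997: |R|=1.21856 >1
Interval (-1.8000, 0).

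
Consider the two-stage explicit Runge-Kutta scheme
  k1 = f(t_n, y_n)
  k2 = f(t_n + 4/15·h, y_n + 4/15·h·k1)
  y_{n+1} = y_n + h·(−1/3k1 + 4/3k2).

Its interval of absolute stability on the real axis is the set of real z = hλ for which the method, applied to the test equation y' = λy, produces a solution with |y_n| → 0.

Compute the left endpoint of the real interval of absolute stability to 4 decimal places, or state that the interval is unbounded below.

Test eqn y'=λy, z=hλ:
  k1=λy_n ⇒ h·k1=z·y_n;  k2=λ(1+4/15z)y_n ⇒ h·k2=z(1+4/15z)y_n
  y_{n+1}/y_n = 1 − 1/3z + 4/3z(1+4/15z) = 1 + z + 16/45z²
  R(z) = 1 + z + 16/45z².

Solve |R(x)|<1 on ℝ⁻.
x=-1.34: |R|=0.2984
R=1: x+16/45x²=0 ⇒ x=−45/16=-2.8125; min R=1−1/(4·16/45)=0.2969>−1
Confirm numerically:
  x=-2.628: |R|=0.82760 <1
  x=-2.358: |R|=0.61895 <1
  x=-1.420: |R|=0.29694 <1
  x=-3.177: |R|=1.41174 >1
  x=-3.048: |R|=1.25522 >1
Stable set (-2.8125, 0).

z* = -2.8125.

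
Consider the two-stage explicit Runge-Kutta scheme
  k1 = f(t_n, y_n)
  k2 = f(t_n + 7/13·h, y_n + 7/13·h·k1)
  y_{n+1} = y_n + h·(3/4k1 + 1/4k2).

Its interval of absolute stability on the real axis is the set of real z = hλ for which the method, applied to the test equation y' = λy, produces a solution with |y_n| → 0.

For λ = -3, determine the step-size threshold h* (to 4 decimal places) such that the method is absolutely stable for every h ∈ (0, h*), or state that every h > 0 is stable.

On y'=λy, z=hλ:
  k1=λy_n ⇒ h·k1=z·y_n;  k2=λ(1+7/13z)y_n ⇒ h·k2=z(1+7/13z)y_n
  y_{n+1}/y_n = 1 + 3/4z + 1/4z(1+7/13z) = 1 + z + 7/52z²
  Hence R(z) = 1 + z + 7/52z².

Need |R(x)|<1, x<0.
x=-1.77: |R|=0.3483
R=1: x+7/52x²=0 ⇒ x=−52/7=-7.4286; min R=1−1/(4·7/52)=-0.8571>−1
Confirm numerically:
  x=-5.644: |R|=0.35586 <1
  x=-4.390: |R|=0.79568 <1
  x=-3.638: |R|=0.85636 <1
  x=-7.923: |R|=1.52734 >1
  x=-7.686: |R|=1.26635 >1
Interval (-7.4286, 0).

(-7.4286,0); λ=-3 ⇒ h* = (52/7)/3 = 2.4762.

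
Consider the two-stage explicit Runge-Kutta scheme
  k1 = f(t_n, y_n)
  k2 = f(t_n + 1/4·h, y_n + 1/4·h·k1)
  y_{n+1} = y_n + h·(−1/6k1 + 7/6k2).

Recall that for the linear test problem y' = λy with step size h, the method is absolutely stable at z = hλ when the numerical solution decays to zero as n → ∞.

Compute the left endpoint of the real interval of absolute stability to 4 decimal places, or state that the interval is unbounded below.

Set f=λy, z=hλ:
  k1=λy_n ⇒ h·k1=z·y_n;  k2=λ(1+1/4z)y_n ⇒ h·k2=z(1+1/4z)y_n
  y_{n+1}/y_n = 1 − 1/6z + 7/6z(1+1/4z) = 1 + z + 7/24z²
  Hence R(z) = 1 + z + 7/24z².

Boundary: |R(x)|=1, x<0.
x=-1.45: |R|=0.1632
R=1: x+7/24x²=0 ⇒ x=−24/7=-3.4286; min R=1−1/(4·7/24)=0.1429>−1
Confirm numerically:
  x=-2.502: |R|=0.32383 <1
  x=-1.812: |R|=0.14564 <1
  x=-1.649: |R|=0.14410 <1
  x=-1.479: |R|=0.15900 <1
  x=-3.950: |R|=1.60073 >1
  x=-3.914: |R|=1.55416 >1
  x=-3.874: |R|=1.50330 >1
Interval (-3.4286, 0).

left endpoint -3.4286.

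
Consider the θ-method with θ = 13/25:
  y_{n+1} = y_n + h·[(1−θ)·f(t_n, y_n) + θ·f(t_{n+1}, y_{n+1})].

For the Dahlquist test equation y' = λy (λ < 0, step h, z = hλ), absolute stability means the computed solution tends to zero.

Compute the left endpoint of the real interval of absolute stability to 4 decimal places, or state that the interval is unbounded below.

(−∞, 0) — no finite endpoint.

Test eqn y'=λy, z=hλ:
  y_{n+1} = y_n + z·[12/25·y_n + 13/25·y_{n+1}] ⇒ (1 − 13/25z)y_{n+1} = (1 + 12/25z)y_n
  R(z) = (1 + 12/25z)/(1 − 13/25z).

Find x<0 with |R(x)|<1.
x=-0.74: |R|=0.4656
x=-2: |R|=0.0196
x=-10: |R|=0.6129
x=-100: |R|=0.8868
θ=13/25≥1/2 ⇒ |1+12/25x|<|1−13/25x| ∀x<0 ⇒ interval (−∞,0).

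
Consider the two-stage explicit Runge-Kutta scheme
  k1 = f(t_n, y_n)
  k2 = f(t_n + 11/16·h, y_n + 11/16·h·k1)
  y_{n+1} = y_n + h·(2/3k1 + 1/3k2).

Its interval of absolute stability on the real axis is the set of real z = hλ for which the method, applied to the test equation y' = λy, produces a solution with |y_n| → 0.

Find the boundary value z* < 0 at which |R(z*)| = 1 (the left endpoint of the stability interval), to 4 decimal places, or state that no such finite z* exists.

left endpoint -4.3636.

Set f=λy, z=hλ:
  k1=λy_n ⇒ h·k1=z·y_n;  k2=λ(1+11/16z)y_n ⇒ h·k2=z(1+11/16z)y_n
  y_{n+1}/y_n = 1 + 2/3z + 1/3z(1+11/16z) = 1 + z + 11/48z²
  so R(z) = 1 + z + 11/48z².

Solve |R(x)|<1 on ℝ⁻.
x=-1.79: |R|=0.0557
R=1: x+11/48x²=0 ⇒ x=−48/11=-4.3636; min R=1−1/(4·11/48)=-0.0909>−1
Confirm numerically:
  x=-4.080: |R|=0.73480 <1
  x=-3.657: |R|=0.40779 <1
  x=-2.826: |R|=0.00419 <1
  x=-2.097: |R|=0.08926 <1
  x=-4.752: |R|=1.42293 >1
  x=-4.613: |R|=1.26361 >1
So |R|<1 on (-4.3636, 0).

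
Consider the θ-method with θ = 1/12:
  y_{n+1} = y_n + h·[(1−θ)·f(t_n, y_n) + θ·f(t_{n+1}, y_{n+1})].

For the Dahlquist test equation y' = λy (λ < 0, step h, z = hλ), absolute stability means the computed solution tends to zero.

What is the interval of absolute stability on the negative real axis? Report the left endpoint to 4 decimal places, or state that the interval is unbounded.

z∈(-2.4000,0).

Set f=λy, z=hλ:
  y_{n+1} = y_n + z·[11/12·y_n + 1/12·y_{n+1}] ⇒ (1 − 1/12z)y_{n+1} = (1 + 11/12z)y_n
  ⇒ R(z) = (1 + 11/12z)/(1 − 1/12z).

Need |R(x)|<1, x<0.
x=-0.89: |R|=0.1715
R=−1: 1+11/12x = −1+1/12x ⇒ -5/6x=2 ⇒ x=2/(-5/6)=-2.4000
Confirm numerically:
  x=-2.237: |R|=0.88551 <1
  x=-1.940: |R|=0.67001 <1
  x=-1.154: |R|=0.05276 <1
  x=-2.961: |R|=1.37497 >1
  x=-2.958: |R|=1.37304 >1
  x=-2.647: |R|=1.16864 >1
Stable set (-2.4000, 0).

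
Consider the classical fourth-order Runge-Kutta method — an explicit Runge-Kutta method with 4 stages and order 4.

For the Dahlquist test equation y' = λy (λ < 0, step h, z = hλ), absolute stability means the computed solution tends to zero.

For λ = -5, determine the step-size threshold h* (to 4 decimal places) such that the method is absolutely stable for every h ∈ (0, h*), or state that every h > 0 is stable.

(-2.7853,0); λ=-5 ⇒ h* = 0.5571.

With y'=λy (z=hλ):
  order 4, 4-stage ⇒ R(z)=1+z+z^2/2+z^3/6+z^4/24
  (e.g. R(-0.41)=0.66374, |R|=0.66374)

Find x<0 with |R(x)|<1.
x=-0.41: |R|=0.6637
|R(-2.48)|=0.6292 |R(-1.73)|=0.2767 |R(-0.81)|=0.4474
Bisect:
  x_lo=-3.2207 |R|=1.8810  x_hi=-0.0631 |R|=0.9389
  mid=-1.64189 |R|=0.27112 →hi
  mid=-2.43131 |R|=0.58493 →hi
  mid=-2.82602 |R|=1.06315 →lo
  mid=-2.62866 |R|=0.78841 →hi
  mid=-2.72734 |R|=0.91608 →hi
  mid=-2.77668 |R|=0.98709 →hi
  mid=-2.80135 |R|=1.02447 →lo
  ...
  [-2.78535,-2.78516] ⇒ x*=-2.7853
So |R|<1 on (-2.7853, 0).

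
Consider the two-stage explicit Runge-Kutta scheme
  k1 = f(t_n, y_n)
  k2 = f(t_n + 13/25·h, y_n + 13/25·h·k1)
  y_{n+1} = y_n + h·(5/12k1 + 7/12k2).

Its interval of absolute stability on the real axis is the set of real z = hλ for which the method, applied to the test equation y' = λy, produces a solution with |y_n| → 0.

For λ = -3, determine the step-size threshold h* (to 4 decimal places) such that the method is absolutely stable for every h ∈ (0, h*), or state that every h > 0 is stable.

(-3.2967,0); λ=-3 ⇒ h* = (300/91)/3 = 1.0989.

With y'=λy (z=hλ):
  k1=λy_n ⇒ h·k1=z·y_n;  k2=λ(1+13/25z)y_n ⇒ h·k2=z(1+13/25z)y_n
  y_{n+1}/y_n = 1 + 5/12z + 7/12z(1+13/25z) = 1 + z + 91/300z²
  R(z) = 1 + z + 91/300z².

Find x<0 with |R(x)|<1.
x=-0.93: |R|=0.3324
R=1: x+91/300x²=0 ⇒ x=−300/91=-3.2967; min R=1−1/(4·91/300)=0.1758>−1
Confirm numerically:
  x=-2.845: |R|=0.61019 <1
  x=-2.504: |R|=0.39790 <1
  x=-1.413: |R|=0.19263 <1
  x=-3.423: |R|=1.13114 >1
  x=-3.392: |R|=1.09805 >1
Stable set (-3.2967, 0).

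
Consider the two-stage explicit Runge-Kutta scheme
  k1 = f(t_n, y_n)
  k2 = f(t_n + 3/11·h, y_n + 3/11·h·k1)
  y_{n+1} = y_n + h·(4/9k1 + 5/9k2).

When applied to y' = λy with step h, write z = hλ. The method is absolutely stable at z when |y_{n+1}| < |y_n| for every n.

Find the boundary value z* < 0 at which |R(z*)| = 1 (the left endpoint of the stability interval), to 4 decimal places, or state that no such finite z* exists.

Test eqn y'=λy, z=hλ:
  k1=λy_n ⇒ h·k1=z·y_n;  k2=λ(1+3/11z)y_n ⇒ h·k2=z(1+3/11z)y_n
  y_{n+1}/y_n = 1 + 4/9z + 5/9z(1+3/11z) = 1 + z + 5/33z²
  R(z) = 1 + z + 5/33z².

Solve |R(x)|<1 on ℝ⁻.
x=-1.59: |R|=0.2070
R=1: x+5/33x²=0 ⇒ x=−33/5=-6.6000; min R=1−1/(4·5/33)=-0.6500>−1
Confirm numerically:
  x=-6.228: |R|=0.64897 <1
  x=-4.363: |R|=0.47879 <1
  x=-3.780: |R|=0.61509 <1
  x=-3.578: |R|=0.63829 <1
  x=-7.200: |R|=1.65455 >1
  x=-7.018: |R|=1.44447 >1
  x=-6.853: |R|=1.26270 >1
Interval (-6.6000, 0).

left endpoint -6.6000.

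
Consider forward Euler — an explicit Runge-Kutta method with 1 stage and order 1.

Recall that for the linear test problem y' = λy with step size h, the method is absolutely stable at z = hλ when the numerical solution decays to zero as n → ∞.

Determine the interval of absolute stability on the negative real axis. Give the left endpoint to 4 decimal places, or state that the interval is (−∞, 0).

(-2.0000, 0).

With y'=λy (z=hλ):
  order 1, 1-stage ⇒ R(z)=1+z
  (e.g. R(-0.33)=0.67000, |R|=0.67000)

Solve |R(x)|<1 on ℝ⁻.
x=-0.33: |R|=0.6700
|R(-1.16)|=0.1600 |R(-1.05)|=0.0500 |R(-0.83)|=0.1700
Bisect:
  x_lo=-2.6443 |R|=1.6443  x_hi=-0.1741 |R|=0.8259
  mid=-1.40921 |R|=0.40921 →hi
  mid=-2.02676 |R|=1.02676 →lo
  mid=-1.71799 |R|=0.71799 →hi
  mid=-1.87237 |R|=0.87237 →hi
  mid=-1.94957 |R|=0.94957 →hi
  mid=-1.98816 |R|=0.98816 →hi
  mid=-2.00746 |R|=1.00746 →lo
  mid=-1.99781 |R|=0.99781 →hi
  ...
  [-2.00007,-1.99992] ⇒ x*=-2.0000
So |R|<1 on (-2.0000, 0).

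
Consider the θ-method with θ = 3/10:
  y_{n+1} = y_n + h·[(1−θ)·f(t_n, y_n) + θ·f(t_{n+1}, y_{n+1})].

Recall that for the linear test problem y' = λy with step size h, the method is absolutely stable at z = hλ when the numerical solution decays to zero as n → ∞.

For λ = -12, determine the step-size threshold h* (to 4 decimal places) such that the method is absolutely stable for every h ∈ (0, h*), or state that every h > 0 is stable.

(-5.0000,0); λ=-12 ⇒ h* = (5)/12 = 0.4167.

With y'=λy (z=hλ):
  y_{n+1} = y_n + z·[7/10·y_n + 3/10·y_{n+1}] ⇒ (1 − 3/10z)y_{n+1} = (1 + 7/10z)y_n
  ⇒ R(z) = (1 + 7/10z)/(1 − 3/10z).

Solve |R(x)|<1 on ℝ⁻.
x=-1.36: |R|=0.0341
R=−1: 1+7/10x = −1+3/10x ⇒ -2/5x=2 ⇒ x=2/(-2/5)=-5.0000
Confirm numerically:
  x=-4.881: |R|=0.98068 <1
  x=-4.189: |R|=0.85625 <1
  x=-2.292: |R|=0.35814 <1
  x=-5.596: |R|=1.08900 >1
  x=-5.489: |R|=1.07390 >1
Interval (-5.0000, 0).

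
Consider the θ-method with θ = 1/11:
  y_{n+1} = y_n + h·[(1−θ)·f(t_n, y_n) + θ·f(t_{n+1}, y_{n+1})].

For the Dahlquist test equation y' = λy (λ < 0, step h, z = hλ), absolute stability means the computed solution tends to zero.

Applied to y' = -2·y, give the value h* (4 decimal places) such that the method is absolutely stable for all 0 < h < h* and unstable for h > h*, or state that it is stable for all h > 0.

Set f=λy, z=hλ:
  y_{n+1} = y_n + z·[10/11·y_n + 1/11·y_{n+1}] ⇒ (1 − 1/11z)y_{n+1} = (1 + 10/11z)y_n
  so R(z) = (1 + 10/11z)/(1 − 1/11z).

Solve |R(x)|<1 on ℝ⁻.
x=-1.38: |R|=0.2262
R=−1: 1+10/11x = −1+1/11x ⇒ -9/11x=2 ⇒ x=2/(-9/11)=-2.4444
Confirm numerically:
  x=-2.078: |R|=0.74782 <1
  x=-2.069: |R|=0.74145 <1
  x=-1.578: |R|=0.38003 <1
  x=-2.856: |R|=1.26732 >1
  x=-2.616: |R|=1.11340 >1
  x=-2.584: |R|=1.09246 >1
So |R|<1 on (-2.4444, 0).

(-2.4444,0); λ=-2 ⇒ h* = (22/9)/2 = 1.2222.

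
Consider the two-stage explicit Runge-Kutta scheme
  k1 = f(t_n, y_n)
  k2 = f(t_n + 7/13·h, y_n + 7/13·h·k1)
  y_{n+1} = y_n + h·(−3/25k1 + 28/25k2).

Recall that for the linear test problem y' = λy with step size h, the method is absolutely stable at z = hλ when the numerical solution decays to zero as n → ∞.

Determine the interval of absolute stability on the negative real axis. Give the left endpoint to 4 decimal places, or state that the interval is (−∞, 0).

On y'=λy, z=hλ:
  k1=λy_n ⇒ h·k1=z·y_n;  k2=λ(1+7/13z)y_n ⇒ h·k2=z(1+7/13z)y_n
  y_{n+1}/y_n = 1 − 3/25z + 28/25z(1+7/13z) = 1 + z + 196/325z²
  Hence R(z) = 1 + z + 196/325z².

Need |R(x)|<1, x<0.
x=-0.73: |R|=0.5914
R=1: x+196/325x²=0 ⇒ x=−325/196=-1.6582; min R=1−1/(4·196/325)=0.5855>−1
Confirm numerically:
  x=-1.242: |R|=0.68828 <1
  x=-1.194: |R|=0.66577 <1
  x=-0.957: |R|=0.59533 <1
  x=-0.907: |R|=0.58912 <1
  x=-1.904: |R|=1.28228 >1
  x=-1.748: |R|=1.09470 >1
Stable set (-1.6582, 0).

(-1.6582, 0).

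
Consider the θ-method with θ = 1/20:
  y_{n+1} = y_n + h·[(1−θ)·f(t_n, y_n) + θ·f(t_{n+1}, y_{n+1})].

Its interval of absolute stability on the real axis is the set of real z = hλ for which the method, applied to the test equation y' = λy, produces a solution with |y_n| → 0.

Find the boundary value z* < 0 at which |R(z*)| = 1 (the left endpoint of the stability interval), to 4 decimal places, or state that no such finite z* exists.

Set f=λy, z=hλ:
  y_{n+1} = y_n + z·[19/20·y_n + 1/20·y_{n+1}] ⇒ (1 − 1/20z)y_{n+1} = (1 + 19/20z)y_n
  R(z) = (1 + 19/20z)/(1 − 1/20z).

Solve |R(x)|<1 on ℝ⁻.
x=-1.23: |R|=0.1587
R=−1: 1+19/20x = −1+1/20x ⇒ -9/10x=2 ⇒ x=2/(-9/10)=-2.2222
Confirm numerically:
  x=-1.954: |R|=0.78009 <1
  x=-1.938: |R|=0.76680 <1
  x=-1.465: |R|=0.36501 <1
  x=-2.625: |R|=1.32044 >1
  x=-2.422: |R|=1.16038 >1
Interval (-2.2222, 0).

left endpoint -2.2222.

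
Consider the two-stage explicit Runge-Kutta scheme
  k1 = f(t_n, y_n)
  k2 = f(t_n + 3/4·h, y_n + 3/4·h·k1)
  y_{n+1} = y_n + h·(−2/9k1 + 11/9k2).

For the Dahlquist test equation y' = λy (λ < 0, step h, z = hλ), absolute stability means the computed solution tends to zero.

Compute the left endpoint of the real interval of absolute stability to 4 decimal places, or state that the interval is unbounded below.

On y'=λy, z=hλ:
  k1=λy_n ⇒ h·k1=z·y_n;  k2=λ(1+3/4z)y_n ⇒ h·k2=z(1+3/4z)y_n
  y_{n+1}/y_n = 1 − 2/9z + 11/9z(1+3/4z) = 1 + z + 11/12z²
  ⇒ R(z) = 1 + z + 11/12z².

Solve |R(x)|<1 on ℝ⁻.
x=-0.47: |R|=0.7325
R=1: x+11/12x²=0 ⇒ x=−12/11=-1.0909; min R=1−1/(4·11/12)=0.7273>−1
Confirm numerically:
  x=-1.017: |R|=0.93110 <1
  x=-0.629: |R|=0.73367 <1
  x=-0.517: |R|=0.72801 <1
  x=-1.565: |R|=1.68012 >1
  x=-1.423: |R|=1.43318 >1
So |R|<1 on (-1.0909, 0).

left endpoint -1.0909.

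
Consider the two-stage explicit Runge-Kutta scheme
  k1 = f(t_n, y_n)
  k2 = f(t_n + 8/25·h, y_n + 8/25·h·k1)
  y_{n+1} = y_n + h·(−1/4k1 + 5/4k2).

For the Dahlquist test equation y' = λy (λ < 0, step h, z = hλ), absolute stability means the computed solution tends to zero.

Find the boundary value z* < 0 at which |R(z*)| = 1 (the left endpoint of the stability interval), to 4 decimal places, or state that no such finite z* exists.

With y'=λy (z=hλ):
  k1=λy_n ⇒ h·k1=z·y_n;  k2=λ(1+8/25z)y_n ⇒ h·k2=z(1+8/25z)y_n
  y_{n+1}/y_n = 1 − 1/4z + 5/4z(1+8/25z) = 1 + z + 2/5z²
  ⇒ R(z) = 1 + z + 2/5z².

Need |R(x)|<1, x<0.
x=-0.53: |R|=0.5824
R=1: x+2/5x²=0 ⇒ x=−5/2=-2.5000; min R=1−1/(4·2/5)=0.3750>−1
Confirm numerically:
  x=-2.248: |R|=0.77340 <1
  x=-2.081: |R|=0.65122 <1
  x=-1.948: |R|=0.56988 <1
  x=-1.235: |R|=0.37509 <1
  x=-3.036: |R|=1.65092 >1
  x=-2.787: |R|=1.31995 >1
  x=-2.771: |R|=1.30038 >1
So |R|<1 on (-2.5000, 0).

left endpoint -2.5000.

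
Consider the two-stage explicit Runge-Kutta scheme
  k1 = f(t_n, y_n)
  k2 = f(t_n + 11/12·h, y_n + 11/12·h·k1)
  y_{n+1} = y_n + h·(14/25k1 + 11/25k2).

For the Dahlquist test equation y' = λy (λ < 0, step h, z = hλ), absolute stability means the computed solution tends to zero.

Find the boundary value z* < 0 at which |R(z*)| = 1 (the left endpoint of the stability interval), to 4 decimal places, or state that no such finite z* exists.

left endpoint -2.4793.

Set f=λy, z=hλ:
  k1=λy_n ⇒ h·k1=z·y_n;  k2=λ(1+11/12z)y_n ⇒ h·k2=z(1+11/12z)y_n
  y_{n+1}/y_n = 1 + 14/25z + 11/25z(1+11/12z) = 1 + z + 121/300z²
  ⇒ R(z) = 1 + z + 121/300z².

Find x<0 with |R(x)|<1.
x=-1.21: |R|=0.3805
R=1: x+121/300x²=0 ⇒ x=−300/121=-2.4793; min R=1−1/(4·121/300)=0.3802>−1
Confirm numerically:
  x=-2.177: |R|=0.73453 <1
  x=-1.716: |R|=0.47168 <1
  x=-1.712: |R|=0.47015 <1
  x=-1.511: |R|=0.40986 <1
  x=-3.037: |R|=1.68309 >1
  x=-2.893: |R|=1.48268 >1
  x=-2.526: |R|=1.04754 >1
Stable set (-2.4793, 0).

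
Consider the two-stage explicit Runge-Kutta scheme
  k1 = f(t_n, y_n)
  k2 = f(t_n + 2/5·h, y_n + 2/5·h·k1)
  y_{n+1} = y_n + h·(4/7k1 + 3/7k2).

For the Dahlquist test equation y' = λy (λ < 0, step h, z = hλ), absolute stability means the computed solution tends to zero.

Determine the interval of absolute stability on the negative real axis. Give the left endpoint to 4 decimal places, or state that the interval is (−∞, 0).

(-5.8333, 0).

With y'=λy (z=hλ):
  k1=λy_n ⇒ h·k1=z·y_n;  k2=λ(1+2/5z)y_n ⇒ h·k2=z(1+2/5z)y_n
  y_{n+1}/y_n = 1 + 4/7z + 3/7z(1+2/5z) = 1 + z + 6/35z²
  Hence R(z) = 1 + z + 6/35z².

Boundary: |R(x)|=1, x<0.
x=-0.99: |R|=0.1780
R=1: x+6/35x²=0 ⇒ x=−35/6=-5.8333; min R=1−1/(4·6/35)=-0.4583>−1
Confirm numerically:
  x=-5.228: |R|=0.45748 <1
  x=-4.591: |R|=0.02225 <1
  x=-3.372: |R|=0.42279 <1
  x=-6.302: |R|=1.50632 >1
  x=-6.132: |R|=1.31396 >1
  x=-5.981: |R|=1.15140 >1
Interval (-5.8333, 0).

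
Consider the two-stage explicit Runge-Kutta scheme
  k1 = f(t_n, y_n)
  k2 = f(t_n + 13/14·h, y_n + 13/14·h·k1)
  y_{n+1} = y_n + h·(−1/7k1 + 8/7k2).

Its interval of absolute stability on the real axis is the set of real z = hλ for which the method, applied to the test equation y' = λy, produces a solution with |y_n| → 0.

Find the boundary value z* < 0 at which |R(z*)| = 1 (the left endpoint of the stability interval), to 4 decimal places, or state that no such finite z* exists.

On y'=λy, z=hλ:
  k1=λy_n ⇒ h·k1=z·y_n;  k2=λ(1+13/14z)y_n ⇒ h·k2=z(1+13/14z)y_n
  y_{n+1}/y_n = 1 − 1/7z + 8/7z(1+13/14z) = 1 + z + 52/49z²
  Hence R(z) = 1 + z + 52/49z².

Solve |R(x)|<1 on ℝ⁻.
x=-1.79: |R|=2.6103
R=1: x+52/49x²=0 ⇒ x=−49/52=-0.9423; min R=1−1/(4·52/49)=0.7644>−1
Confirm numerically:
  x=-0.635: |R|=0.79291 <1
  x=-0.586: |R|=0.77842 <1
  x=-0.567: |R|=0.77417 <1
  x=-1.385: |R|=1.65067 >1
  x=-1.321: |R|=1.53088 >1
Interval (-0.9423, 0).

z* = -0.9423.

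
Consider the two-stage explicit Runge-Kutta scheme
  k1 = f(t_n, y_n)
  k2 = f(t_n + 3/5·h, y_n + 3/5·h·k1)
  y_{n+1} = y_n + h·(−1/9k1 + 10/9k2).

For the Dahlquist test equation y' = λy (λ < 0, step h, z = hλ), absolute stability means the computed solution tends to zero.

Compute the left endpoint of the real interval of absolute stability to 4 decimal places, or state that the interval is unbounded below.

On y'=λy, z=hλ:
  k1=λy_n ⇒ h·k1=z·y_n;  k2=λ(1+3/5z)y_n ⇒ h·k2=z(1+3/5z)y_n
  y_{n+1}/y_n = 1 − 1/9z + 10/9z(1+3/5z) = 1 + z + 2/3z²
  Hence R(z) = 1 + z + 2/3z².

Boundary: |R(x)|=1, x<0.
x=-0.75: |R|=0.6250
R=1: x+2/3x²=0 ⇒ x=−3/2=-1.5000; min R=1−1/(4·2/3)=0.6250>−1
Confirm numerically:
  x=-1.430: |R|=0.93327 <1
  x=-1.202: |R|=0.76120 <1
  x=-0.702: |R|=0.62654 <1
  x=-0.675: |R|=0.62875 <1
  x=-1.861: |R|=1.44788 >1
  x=-1.739: |R|=1.27708 >1
Interval (-1.5000, 0).

left endpoint -1.5000.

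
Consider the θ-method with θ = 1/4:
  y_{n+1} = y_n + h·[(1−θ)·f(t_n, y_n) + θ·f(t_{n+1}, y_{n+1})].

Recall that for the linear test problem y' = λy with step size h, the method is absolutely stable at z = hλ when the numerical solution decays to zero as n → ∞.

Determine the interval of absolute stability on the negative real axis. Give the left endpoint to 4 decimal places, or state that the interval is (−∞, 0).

z∈(-4.0000,0).

Set f=λy, z=hλ:
  y_{n+1} = y_n + z·[3/4·y_n + 1/4·y_{n+1}] ⇒ (1 − 1/4z)y_{n+1} = (1 + 3/4z)y_n
  ⇒ R(z) = (1 + 3/4z)/(1 − 1/4z).

Boundary: |R(x)|=1, x<0.
x=-0.56: |R|=0.5088
R=−1: 1+3/4x = −1+1/4x ⇒ -1/2x=2 ⇒ x=2/(-1/2)=-4.0000
Confirm numerically:
  x=-3.533: |R|=0.87601 <1
  x=-3.299: |R|=0.80792 <1
  x=-3.038: |R|=0.72663 <1
  x=-2.113: |R|=0.38263 <1
  x=-4.461: |R|=1.10897 >1
  x=-4.351: |R|=1.08406 >1
  x=-4.336: |R|=1.08061 >1
Interval (-4.0000, 0).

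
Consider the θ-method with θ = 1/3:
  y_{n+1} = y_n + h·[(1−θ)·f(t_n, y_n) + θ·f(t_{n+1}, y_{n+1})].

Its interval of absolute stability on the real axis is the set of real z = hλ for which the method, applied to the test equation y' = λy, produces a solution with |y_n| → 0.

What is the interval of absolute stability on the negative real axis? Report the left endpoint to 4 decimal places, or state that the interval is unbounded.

z∈(-6.0000,0).

With y'=λy (z=hλ):
  y_{n+1} = y_n + z·[2/3·y_n + 1/3·y_{n+1}] ⇒ (1 − 1/3z)y_{n+1} = (1 + 2/3z)y_n
  R(z) = (1 + 2/3z)/(1 − 1/3z).

Boundary: |R(x)|=1, x<0.
x=-1.69: |R|=0.0810
R=−1: 1+2/3x = −1+1/3x ⇒ -1/3x=2 ⇒ x=2/(-1/3)=-6.0000
Confirm numerically:
  x=-4.330: |R|=0.77217 <1
  x=-3.234: |R|=0.55630 <1
  x=-3.127: |R|=0.53109 <1
  x=-6.483: |R|=1.05093 >1
  x=-6.379: |R|=1.04041 >1
Stable set (-6.0000, 0).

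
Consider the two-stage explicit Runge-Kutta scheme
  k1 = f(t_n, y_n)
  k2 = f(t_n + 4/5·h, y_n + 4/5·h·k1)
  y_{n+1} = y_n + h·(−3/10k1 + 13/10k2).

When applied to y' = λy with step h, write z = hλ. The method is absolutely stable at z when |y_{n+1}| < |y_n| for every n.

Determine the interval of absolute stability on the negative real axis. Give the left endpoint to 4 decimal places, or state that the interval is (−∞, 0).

With y'=λy (z=hλ):
  k1=λy_n ⇒ h·k1=z·y_n;  k2=λ(1+4/5z)y_n ⇒ h·k2=z(1+4/5z)y_n
  y_{n+1}/y_n = 1 − 3/10z + 13/10z(1+4/5z) = 1 + z + 26/25z²
  R(z) = 1 + z + 26/25z².

Solve |R(x)|<1 on ℝ⁻.
x=-1.76: |R|=2.4615
R=1: x+26/25x²=0 ⇒ x=−25/26=-0.9615; min R=1−1/(4·26/25)=0.7596>−1
Confirm numerically:
  x=-0.822: |R|=0.88071 <1
  x=-0.670: |R|=0.79686 <1
  x=-0.573: |R|=0.76846 <1
  x=-0.566: |R|=0.76717 <1
  x=-1.456: |R|=1.74873 >1
  x=-1.342: |R|=1.53100 >1
So |R|<1 on (-0.9615, 0).

(-0.9615, 0).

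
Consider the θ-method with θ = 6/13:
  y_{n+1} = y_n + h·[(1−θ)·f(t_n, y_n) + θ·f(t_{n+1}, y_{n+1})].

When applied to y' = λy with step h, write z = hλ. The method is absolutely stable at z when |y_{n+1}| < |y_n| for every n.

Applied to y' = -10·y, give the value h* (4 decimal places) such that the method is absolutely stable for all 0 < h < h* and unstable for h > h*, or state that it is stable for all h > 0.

On y'=λy, z=hλ:
  y_{n+1} = y_n + z·[7/13·y_n + 6/13·y_{n+1}] ⇒ (1 − 6/13z)y_{n+1} = (1 + 7/13z)y_n
  ⇒ R(z) = (1 + 7/13z)/(1 − 6/13z).

Solve |R(x)|<1 on ℝ⁻.
x=-1.58: |R|=0.0863
R=−1: 1+7/13x = −1+6/13x ⇒ -1/13x=2 ⇒ x=2/(-1/13)=-26.0000
Confirm numerically:
  x=-25.871: |R|=0.99923 <1
  x=-20.932: |R|=0.96343 <1
  x=-19.008: |R|=0.94497 <1
  x=-26.465: |R|=1.00271 >1
  x=-26.154: |R|=1.00091 >1
Interval (-26.0000, 0).

(-26.0000,0); λ=-10 ⇒ h* = (26)/10 = 2.6000.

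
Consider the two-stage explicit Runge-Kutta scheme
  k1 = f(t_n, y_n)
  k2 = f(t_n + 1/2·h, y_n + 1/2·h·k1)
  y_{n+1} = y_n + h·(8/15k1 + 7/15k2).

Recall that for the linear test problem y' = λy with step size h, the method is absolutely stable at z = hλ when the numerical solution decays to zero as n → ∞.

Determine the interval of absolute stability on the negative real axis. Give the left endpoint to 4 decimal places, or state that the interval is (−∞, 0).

With y'=λy (z=hλ):
  k1=λy_n ⇒ h·k1=z·y_n;  k2=λ(1+1/2z)y_n ⇒ h·k2=z(1+1/2z)y_n
  y_{n+1}/y_n = 1 + 8/15z + 7/15z(1+1/2z) = 1 + z + 7/30z²
  so R(z) = 1 + z + 7/30z².

Solve |R(x)|<1 on ℝ⁻.
x=-0.32: |R|=0.7039
R=1: x+7/30x²=0 ⇒ x=−30/7=-4.2857; min R=1−1/(4·7/30)=-0.0714>−1
Confirm numerically:
  x=-4.199: |R|=0.91504 <1
  x=-3.500: |R|=0.35833 <1
  x=-3.080: |R|=0.13349 <1
  x=-2.607: |R|=0.02116 <1
  x=-4.834: |R|=1.61843 >1
  x=-4.703: |R|=1.45792 >1
  x=-4.350: |R|=1.06525 >1
So |R|<1 on (-4.2857, 0).

(-4.2857, 0).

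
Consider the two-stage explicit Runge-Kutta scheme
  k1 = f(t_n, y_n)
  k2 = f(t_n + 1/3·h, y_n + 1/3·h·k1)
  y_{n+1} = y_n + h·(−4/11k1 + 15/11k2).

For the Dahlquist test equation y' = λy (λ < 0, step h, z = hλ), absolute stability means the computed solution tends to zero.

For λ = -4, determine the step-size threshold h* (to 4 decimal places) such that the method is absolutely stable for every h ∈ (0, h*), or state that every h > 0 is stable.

(-2.2000,0); λ=-4 ⇒ h* = (11/5)/4 = 0.5500.

Test eqn y'=λy, z=hλ:
  k1=λy_n ⇒ h·k1=z·y_n;  k2=λ(1+1/3z)y_n ⇒ h·k2=z(1+1/3z)y_n
  y_{n+1}/y_n = 1 − 4/11z + 15/11z(1+1/3z) = 1 + z + 5/11z²
  Hence R(z) = 1 + z + 5/11z².

Solve |R(x)|<1 on ℝ⁻.
x=-1.13: |R|=0.4504
R=1: x+5/11x²=0 ⇒ x=−11/5=-2.2000; min R=1−1/(4·5/11)=0.4500>−1
Confirm numerically:
  x=-2.015: |R|=0.83056 <1
  x=-1.193: |R|=0.45393 <1
  x=-0.984: |R|=0.45612 <1
  x=-2.615: |R|=1.49328 >1
  x=-2.389: |R|=1.20524 >1
  x=-2.247: |R|=1.04800 >1
So |R|<1 on (-2.2000, 0).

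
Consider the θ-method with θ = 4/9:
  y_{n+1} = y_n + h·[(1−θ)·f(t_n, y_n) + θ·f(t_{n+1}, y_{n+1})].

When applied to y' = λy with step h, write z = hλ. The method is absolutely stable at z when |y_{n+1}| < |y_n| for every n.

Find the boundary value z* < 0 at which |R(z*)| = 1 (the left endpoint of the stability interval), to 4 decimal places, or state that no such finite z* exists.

Test eqn y'=λy, z=hλ:
  y_{n+1} = y_n + z·[5/9·y_n + 4/9·y_{n+1}] ⇒ (1 − 4/9z)y_{n+1} = (1 + 5/9z)y_n
  ⇒ R(z) = (1 + 5/9z)/(1 − 4/9z).

Find x<0 with |R(x)|<1.
x=-1.73: |R|=0.0220
R=−1: 1+5/9x = −1+4/9x ⇒ -1/9x=2 ⇒ x=2/(-1/9)=-18.0000
Confirm numerically:
  x=-15.099: |R|=0.95820 <1
  x=-11.171: |R|=0.87279 <1
  x=-9.161: |R|=0.80635 <1
  x=-7.294: |R|=0.71956 <1
  x=-18.592: |R|=1.00710 >1
  x=-18.523: |R|=1.00629 >1
  x=-18.446: |R|=1.00539 >1
Interval (-18.0000, 0).

left endpoint -18.0000.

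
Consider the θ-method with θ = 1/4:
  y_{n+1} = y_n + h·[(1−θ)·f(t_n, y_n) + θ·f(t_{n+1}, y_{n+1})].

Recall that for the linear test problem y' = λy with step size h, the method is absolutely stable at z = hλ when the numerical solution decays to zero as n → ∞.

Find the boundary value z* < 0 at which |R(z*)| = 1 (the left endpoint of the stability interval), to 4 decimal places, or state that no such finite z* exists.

z* = -4.0000.

Test eqn y'=λy, z=hλ:
  y_{n+1} = y_n + z·[3/4·y_n + 1/4·y_{n+1}] ⇒ (1 − 1/4z)y_{n+1} = (1 + 3/4z)y_n
  so R(z) = (1 + 3/4z)/(1 − 1/4z).

Boundary: |R(x)|=1, x<0.
x=-1.39: |R|=0.0315
R=−1: 1+3/4x = −1+1/4x ⇒ -1/2x=2 ⇒ x=2/(-1/2)=-4.0000
Confirm numerically:
  x=-3.551: |R|=0.88108 <1
  x=-3.198: |R|=0.77716 <1
  x=-2.424: |R|=0.50934 <1
  x=-2.022: |R|=0.34308 <1
  x=-4.275: |R|=1.06647 >1
  x=-4.143: |R|=1.03512 >1
  x=-4.081: |R|=1.02005 >1
So |R|<1 on (-4.0000, 0).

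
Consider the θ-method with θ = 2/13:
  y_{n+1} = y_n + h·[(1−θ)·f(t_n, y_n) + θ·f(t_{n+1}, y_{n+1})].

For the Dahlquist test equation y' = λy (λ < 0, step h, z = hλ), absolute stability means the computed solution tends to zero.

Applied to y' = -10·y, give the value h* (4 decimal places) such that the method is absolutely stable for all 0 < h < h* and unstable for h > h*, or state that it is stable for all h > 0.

(-2.8889,0); λ=-10 ⇒ h* = (26/9)/10 = 0.2889.

Test eqn y'=λy, z=hλ:
  y_{n+1} = y_n + z·[11/13·y_n + 2/13·y_{n+1}] ⇒ (1 − 2/13z)y_{n+1} = (1 + 11/13z)y_n
  R(z) = (1 + 11/13z)/(1 − 2/13z).

Solve |R(x)|<1 on ℝ⁻.
x=-1.67: |R|=0.3286
R=−1: 1+11/13x = −1+2/13x ⇒ -9/13x=2 ⇒ x=2/(-9/13)=-2.8889
Confirm numerically:
  x=-2.551: |R|=0.83201 <1
  x=-2.077: |R|=0.57404 <1
  x=-1.827: |R|=0.42614 <1
  x=-1.632: |R|=0.30448 <1
  x=-3.441: |R|=1.24992 >1
  x=-3.245: |R|=1.16444 >1
  x=-2.931: |R|=1.02009 >1
Interval (-2.8889, 0).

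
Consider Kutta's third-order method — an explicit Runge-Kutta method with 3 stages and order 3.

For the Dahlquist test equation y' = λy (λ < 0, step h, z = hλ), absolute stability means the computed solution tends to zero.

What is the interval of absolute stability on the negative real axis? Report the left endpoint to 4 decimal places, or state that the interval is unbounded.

(-2.5127, 0).

Test eqn y'=λy, z=hλ:
  order 3, 3-stage ⇒ R(z)=1+z+z^2/2+z^3/6
  (e.g. R(-0.43)=0.64920, |R|=0.64920)

Find x<0 with |R(x)|<1.
x=-0.43: |R|=0.6492
|R(-2.42)|=0.8539 |R(-2.41)|=0.8389 |R(-2.07)|=0.4058
Bisect:
  x_lo=-3.2867 |R|=2.8030  x_hi=-0.2517 |R|=0.7773
  mid=-1.76923 |R|=0.12714 →hi
  mid=-2.52798 |R|=1.02522 →lo
  mid=-2.14860 |R|=0.49353 →hi
  mid=-2.33829 |R|=0.73530 →hi
  mid=-2.43313 |R|=0.87381 →hi
  mid=-2.48056 |R|=0.94785 →hi
  mid=-2.50427 |R|=0.98611 →hi
  mid=-2.51612 |R|=1.00556 →lo
  mid=-2.51020 |R|=0.99581 →hi
  ...
  [-2.51279,-2.51260] ⇒ x*=-2.5127
Interval (-2.5127, 0).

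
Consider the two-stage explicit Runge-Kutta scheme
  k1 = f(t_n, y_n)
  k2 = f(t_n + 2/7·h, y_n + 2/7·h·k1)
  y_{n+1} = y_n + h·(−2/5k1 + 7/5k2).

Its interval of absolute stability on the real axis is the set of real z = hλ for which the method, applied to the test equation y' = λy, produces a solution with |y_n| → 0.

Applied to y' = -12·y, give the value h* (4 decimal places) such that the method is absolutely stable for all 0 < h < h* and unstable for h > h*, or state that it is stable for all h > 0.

(-2.5000,0); λ=-12 ⇒ h* = (5/2)/12 = 0.2083.

With y'=λy (z=hλ):
  k1=λy_n ⇒ h·k1=z·y_n;  k2=λ(1+2/7z)y_n ⇒ h·k2=z(1+2/7z)y_n
  y_{n+1}/y_n = 1 − 2/5z + 7/5z(1+2/7z) = 1 + z + 2/5z²
  so R(z) = 1 + z + 2/5z².

Find x<0 with |R(x)|<1.
x=-1.47: |R|=0.3944
R=1: x+2/5x²=0 ⇒ x=−5/2=-2.5000; min R=1−1/(4·2/5)=0.3750>−1
Confirm numerically:
  x=-2.266: |R|=0.78790 <1
  x=-2.236: |R|=0.76388 <1
  x=-2.195: |R|=0.73221 <1
  x=-2.010: |R|=0.60604 <1
  x=-2.842: |R|=1.38879 >1
  x=-2.540: |R|=1.04064 >1
So |R|<1 on (-2.5000, 0).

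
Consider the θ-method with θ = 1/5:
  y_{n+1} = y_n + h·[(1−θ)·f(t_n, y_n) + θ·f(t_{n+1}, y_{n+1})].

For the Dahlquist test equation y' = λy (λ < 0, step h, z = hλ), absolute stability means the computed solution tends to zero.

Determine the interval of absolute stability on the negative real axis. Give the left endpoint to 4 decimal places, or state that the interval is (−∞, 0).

With y'=λy (z=hλ):
  y_{n+1} = y_n + z·[4/5·y_n + 1/5·y_{n+1}] ⇒ (1 − 1/5z)y_{n+1} = (1 + 4/5z)y_n
  R(z) = (1 + 4/5z)/(1 − 1/5z).

Need |R(x)|<1, x<0.
x=-1.35: |R|=0.0630
R=−1: 1+4/5x = −1+1/5x ⇒ -3/5x=2 ⇒ x=2/(-3/5)=-3.3333
Confirm numerically:
  x=-3.293: |R|=0.98541 <1
  x=-2.393: |R|=0.61842 <1
  x=-2.037: |R|=0.44735 <1
  x=-3.651: |R|=1.11016 >1
  x=-3.473: |R|=1.04945 >1
Interval (-3.3333, 0).

z∈(-3.3333,0).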